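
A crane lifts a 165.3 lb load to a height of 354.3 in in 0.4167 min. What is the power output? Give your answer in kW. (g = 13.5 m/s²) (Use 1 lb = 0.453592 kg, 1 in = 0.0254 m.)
Convert to SI: m = 74.9788 kg, h = 8.99922 m, t = 25.002 s
P = mgh/t = (74.9788)(13.5)(8.99922)/25.002 = 364.336 W = 0.3643 kW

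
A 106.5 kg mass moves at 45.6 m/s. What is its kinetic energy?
KE = ½mv² = ½(106.5)(45.6)² = 110700 J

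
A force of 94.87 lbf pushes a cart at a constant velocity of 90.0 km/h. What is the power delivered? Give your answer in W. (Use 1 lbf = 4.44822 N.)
Convert to SI: F = 422.003 N, v = 25.0 m/s
P = Fv = (422.003)(25.0) = 10550 W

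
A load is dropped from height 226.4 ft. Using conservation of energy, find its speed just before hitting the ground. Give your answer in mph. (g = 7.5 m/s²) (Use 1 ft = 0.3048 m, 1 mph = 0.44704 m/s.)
Convert to SI: h = 69.0067 m
mgh = ½mv² ⇒ v = √(2gh) = √(2·7.5·69.0067) = 32.173 m/s = 71.97 mph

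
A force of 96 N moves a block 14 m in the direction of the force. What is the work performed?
W = F·d = (96)(14) = 1344 J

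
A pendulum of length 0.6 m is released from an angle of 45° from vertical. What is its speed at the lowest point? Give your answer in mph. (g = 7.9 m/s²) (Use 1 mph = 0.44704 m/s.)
h = L(1 − cosθ) = 0.6(1 − cos45°) = 0.175736 m
v = √(2gh) = √(2·7.9·0.175736) = 1.66632 m/s = 3.727 mph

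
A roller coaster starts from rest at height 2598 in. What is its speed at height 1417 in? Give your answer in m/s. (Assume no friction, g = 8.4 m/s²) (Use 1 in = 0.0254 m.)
Convert to SI: h₁−h₂ = 29.9974 m
mgh₁ = mgh₂ + ½mv² ⇒ v = √(2g(h₁−h₂)) = √(2·8.4·29.9974) = 22.45 m/s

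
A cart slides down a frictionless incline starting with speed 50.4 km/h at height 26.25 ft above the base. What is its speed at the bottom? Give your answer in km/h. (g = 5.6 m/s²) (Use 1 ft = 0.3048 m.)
Convert to SI: v₀ = 14.0 m/s, h = 8.001 m
½mv₀² + mgh = ½mv² ⇒ v = √(v₀² + 2gh) = √(14.0² + 2·5.6·8.001) = 16.9 m/s = 60.84 km/h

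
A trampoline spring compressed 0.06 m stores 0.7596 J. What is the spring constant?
k = 2·PE/x² = 2·0.7596/(0.06)² = 422.0 N/m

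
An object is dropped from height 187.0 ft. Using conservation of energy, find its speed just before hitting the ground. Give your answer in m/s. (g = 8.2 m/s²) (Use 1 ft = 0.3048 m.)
Convert to SI: h = 56.9976 m
mgh = ½mv² ⇒ v = √(2gh) = √(2·8.2·56.9976) = 30.57 m/s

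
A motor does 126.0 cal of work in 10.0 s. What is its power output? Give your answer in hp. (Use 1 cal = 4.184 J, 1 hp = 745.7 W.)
Convert to SI: W = 527.184 J, t = 10.0 s
P = W/t = 527.184/10.0 = 52.7184 W = 0.0707 hp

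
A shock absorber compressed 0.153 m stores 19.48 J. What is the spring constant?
k = 2·PE/x² = 2·19.48/(0.153)² = 1664 N/m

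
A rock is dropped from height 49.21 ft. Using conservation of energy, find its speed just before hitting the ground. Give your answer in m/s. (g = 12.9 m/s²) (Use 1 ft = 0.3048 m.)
Convert to SI: h = 14.9992 m
mgh = ½mv² ⇒ v = √(2gh) = √(2·12.9·14.9992) = 19.67 m/s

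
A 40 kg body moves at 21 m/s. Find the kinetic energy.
KE = ½mv² = ½(40)(21)² = 8820.0 J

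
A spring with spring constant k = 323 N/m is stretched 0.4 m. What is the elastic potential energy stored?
PE = ½kx² = ½(323)(0.4)² = 25.84 J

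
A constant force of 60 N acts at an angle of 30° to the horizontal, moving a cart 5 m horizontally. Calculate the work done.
W = F·d·cosθ = (60)(5)cos(30°) = 259.8 J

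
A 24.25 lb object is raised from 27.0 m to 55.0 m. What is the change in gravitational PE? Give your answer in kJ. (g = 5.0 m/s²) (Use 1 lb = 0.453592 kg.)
Convert to SI: m = 10.9996 kg, Δh = 28.0 m
ΔPE = mgΔh = (10.9996)(5.0)(28.0) = 1539.94 J = 1.54 kJ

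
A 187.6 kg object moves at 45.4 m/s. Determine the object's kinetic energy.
KE = ½mv² = ½(187.6)(45.4)² = 193300 J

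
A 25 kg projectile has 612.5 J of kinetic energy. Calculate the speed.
v = √(2·KE/m) = √(2·612.5/25) = 7.0 m/s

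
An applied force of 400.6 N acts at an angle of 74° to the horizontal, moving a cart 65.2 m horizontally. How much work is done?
W = F·d·cosθ = (400.6)(65.2)cos(74°) = 7199 J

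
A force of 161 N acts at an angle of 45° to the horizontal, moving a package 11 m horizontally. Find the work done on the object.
W = F·d·cosθ = (161)(11)cos(45°) = 1252 J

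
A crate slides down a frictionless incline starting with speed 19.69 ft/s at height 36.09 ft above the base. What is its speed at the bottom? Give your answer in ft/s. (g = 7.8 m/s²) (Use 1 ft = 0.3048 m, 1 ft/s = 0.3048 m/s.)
Convert to SI: v₀ = 6.00151 m/s, h = 11.0002 m
½mv₀² + mgh = ½mv² ⇒ v = √(v₀² + 2gh) = √(6.00151² + 2·7.8·11.0002) = 14.4091 m/s = 47.27 ft/s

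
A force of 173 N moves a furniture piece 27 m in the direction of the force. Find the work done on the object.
W = F·d = (173)(27) = 4671 J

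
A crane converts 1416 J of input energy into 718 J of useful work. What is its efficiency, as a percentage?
η = W_out/W_in = 718/1416 = 50.71%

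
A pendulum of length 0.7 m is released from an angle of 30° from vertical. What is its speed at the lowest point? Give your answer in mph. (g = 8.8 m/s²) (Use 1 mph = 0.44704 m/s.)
h = L(1 − cosθ) = 0.7(1 − cos30°) = 0.0937822 m
v = √(2gh) = √(2·8.8·0.0937822) = 1.28474 m/s = 2.874 mph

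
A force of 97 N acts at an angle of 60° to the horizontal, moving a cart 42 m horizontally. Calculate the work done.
W = F·d·cosθ = (97)(42)cos(60°) = 2037 J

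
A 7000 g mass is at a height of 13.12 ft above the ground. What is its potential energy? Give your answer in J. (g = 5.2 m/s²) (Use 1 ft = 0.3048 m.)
Convert to SI: m = 7.0 kg, h = 3.99898 m
PE = mgh = (7.0)(5.2)(3.99898) = 145.6 J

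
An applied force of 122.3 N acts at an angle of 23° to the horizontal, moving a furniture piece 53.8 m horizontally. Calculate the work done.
W = F·d·cosθ = (122.3)(53.8)cos(23°) = 6057 J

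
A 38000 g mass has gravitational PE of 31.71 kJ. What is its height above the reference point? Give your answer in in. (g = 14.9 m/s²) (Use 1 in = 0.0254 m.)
Convert to SI: m = 38.0 kg, PE = 31710.0 J
h = PE/(mg) = 31710.0/(38.0·14.9) = 56.0049 m = 2205 in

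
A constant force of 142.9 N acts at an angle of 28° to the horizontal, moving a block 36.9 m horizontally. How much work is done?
W = F·d·cosθ = (142.9)(36.9)cos(28°) = 4656 J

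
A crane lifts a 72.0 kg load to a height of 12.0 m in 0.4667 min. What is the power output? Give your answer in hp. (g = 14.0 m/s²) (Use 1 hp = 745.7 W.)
Convert to SI: m = 72.0 kg, h = 12.0 m, t = 28.002 s
P = mgh/t = (72.0)(14.0)(12.0)/28.002 = 431.969 W = 0.5793 hp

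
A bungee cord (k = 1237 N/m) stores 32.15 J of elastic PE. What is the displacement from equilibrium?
x = √(2·PE/k) = √(2·32.15/1237) = 0.228 m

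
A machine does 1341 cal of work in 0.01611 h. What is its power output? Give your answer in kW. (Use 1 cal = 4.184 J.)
Convert to SI: W = 5610.74 J, t = 57.996 s
P = W/t = 5610.74/57.996 = 96.7436 W = 0.09674 kW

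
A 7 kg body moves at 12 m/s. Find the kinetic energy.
KE = ½mv² = ½(7)(12)² = 504.0 J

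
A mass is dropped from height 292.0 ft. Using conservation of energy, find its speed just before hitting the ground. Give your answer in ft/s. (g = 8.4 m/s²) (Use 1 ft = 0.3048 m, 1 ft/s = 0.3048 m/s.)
Convert to SI: h = 89.0016 m
mgh = ½mv² ⇒ v = √(2gh) = √(2·8.4·89.0016) = 38.6682 m/s = 126.9 ft/s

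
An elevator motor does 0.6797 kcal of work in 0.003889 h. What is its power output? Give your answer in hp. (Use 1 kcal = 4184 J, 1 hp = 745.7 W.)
Convert to SI: W = 2843.86 J, t = 14.0004 s
P = W/t = 2843.86/14.0004 = 203.127 W = 0.2724 hp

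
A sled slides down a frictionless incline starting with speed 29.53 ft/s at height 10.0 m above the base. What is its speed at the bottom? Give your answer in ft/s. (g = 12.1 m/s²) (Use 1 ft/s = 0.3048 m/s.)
Convert to SI: v₀ = 9.00074 m/s, h = 10.0 m
½mv₀² + mgh = ½mv² ⇒ v = √(v₀² + 2gh) = √(9.00074² + 2·12.1·10.0) = 17.9726 m/s = 58.97 ft/s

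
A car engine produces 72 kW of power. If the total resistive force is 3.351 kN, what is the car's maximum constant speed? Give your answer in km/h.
Convert to SI: F = 3351.0 N
P = Fv ⇒ v = P/F = 72000 W/3351.0 N = 21.4861 m/s = 77.35 km/h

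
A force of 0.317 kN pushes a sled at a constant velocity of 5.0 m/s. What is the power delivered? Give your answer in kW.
Convert to SI: F = 317.0 N, v = 5.0 m/s
P = Fv = (317.0)(5.0) = 1585.0 W = 1.585 kW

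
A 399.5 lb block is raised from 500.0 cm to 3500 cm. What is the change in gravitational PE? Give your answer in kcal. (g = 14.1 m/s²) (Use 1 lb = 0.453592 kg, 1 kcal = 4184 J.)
Convert to SI: m = 181.21 kg, Δh = 30.0 m
ΔPE = mgΔh = (181.21)(14.1)(30.0) = 76651.8 J = 18.32 kcal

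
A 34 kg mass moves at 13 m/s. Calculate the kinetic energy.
KE = ½mv² = ½(34)(13)² = 2873.0 J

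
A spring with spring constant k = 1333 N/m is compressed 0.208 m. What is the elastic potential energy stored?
PE = ½kx² = ½(1333)(0.208)² = 28.84 J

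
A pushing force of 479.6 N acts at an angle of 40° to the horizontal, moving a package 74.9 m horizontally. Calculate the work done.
W = F·d·cosθ = (479.6)(74.9)cos(40°) = 27520 J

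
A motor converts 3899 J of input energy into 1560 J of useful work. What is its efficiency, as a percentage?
η = W_out/W_in = 1560/3899 = 40.01%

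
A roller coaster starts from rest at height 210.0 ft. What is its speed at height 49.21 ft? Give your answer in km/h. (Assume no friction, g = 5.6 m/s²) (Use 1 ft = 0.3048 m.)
Convert to SI: h₁−h₂ = 49.0088 m
mgh₁ = mgh₂ + ½mv² ⇒ v = √(2g(h₁−h₂)) = √(2·5.6·49.0088) = 23.4286 m/s = 84.34 km/h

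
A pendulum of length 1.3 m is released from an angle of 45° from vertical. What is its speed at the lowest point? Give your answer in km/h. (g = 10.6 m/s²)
h = L(1 − cosθ) = 1.3(1 − cos45°) = 0.380761 m
v = √(2gh) = √(2·10.6·0.380761) = 2.84115 m/s = 10.23 km/h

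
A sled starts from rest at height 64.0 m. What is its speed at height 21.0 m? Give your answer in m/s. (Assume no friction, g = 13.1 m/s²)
mgh₁ = mgh₂ + ½mv² ⇒ v = √(2g(h₁−h₂)) = √(2·13.1·43.0) = 33.56 m/s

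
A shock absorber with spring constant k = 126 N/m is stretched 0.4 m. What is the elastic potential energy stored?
PE = ½kx² = ½(126)(0.4)² = 10.08 J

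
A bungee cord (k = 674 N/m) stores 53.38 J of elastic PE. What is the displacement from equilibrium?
x = √(2·PE/k) = √(2·53.38/674) = 0.398 m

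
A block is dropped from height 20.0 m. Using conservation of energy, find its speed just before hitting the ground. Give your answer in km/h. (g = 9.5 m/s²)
mgh = ½mv² ⇒ v = √(2gh) = √(2·9.5·20.0) = 19.4936 m/s = 70.18 km/h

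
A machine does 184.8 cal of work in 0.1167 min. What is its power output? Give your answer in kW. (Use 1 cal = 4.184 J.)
Convert to SI: W = 773.203 J, t = 7.002 s
P = W/t = 773.203/7.002 = 110.426 W = 0.1104 kW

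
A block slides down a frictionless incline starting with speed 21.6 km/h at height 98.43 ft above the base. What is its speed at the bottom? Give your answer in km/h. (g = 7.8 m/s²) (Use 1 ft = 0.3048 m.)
Convert to SI: v₀ = 6.0 m/s, h = 30.0015 m
½mv₀² + mgh = ½mv² ⇒ v = √(v₀² + 2gh) = √(6.0² + 2·7.8·30.0015) = 22.4505 m/s = 80.82 km/h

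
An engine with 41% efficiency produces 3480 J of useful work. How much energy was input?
W_in = W_out/η = 3480/0.41 = 8488 J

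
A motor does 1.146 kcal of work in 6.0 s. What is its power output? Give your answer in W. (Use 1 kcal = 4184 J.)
Convert to SI: W = 4794.86 J, t = 6.0 s
P = W/t = 4794.86/6.0 = 799.1 W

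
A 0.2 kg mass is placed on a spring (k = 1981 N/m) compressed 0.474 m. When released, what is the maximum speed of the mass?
½kx² = ½mv² ⇒ v = x√(k/m) = (0.474)√(1981/0.2) = 47.17 m/s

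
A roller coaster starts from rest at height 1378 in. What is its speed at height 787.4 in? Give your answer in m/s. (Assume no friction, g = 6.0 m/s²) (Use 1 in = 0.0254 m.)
Convert to SI: h₁−h₂ = 15.0012 m
mgh₁ = mgh₂ + ½mv² ⇒ v = √(2g(h₁−h₂)) = √(2·6.0·15.0012) = 13.42 m/s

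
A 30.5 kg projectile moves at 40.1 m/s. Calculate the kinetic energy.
KE = ½mv² = ½(30.5)(40.1)² = 24520 J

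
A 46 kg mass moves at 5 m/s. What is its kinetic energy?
KE = ½mv² = ½(46)(5)² = 575.0 J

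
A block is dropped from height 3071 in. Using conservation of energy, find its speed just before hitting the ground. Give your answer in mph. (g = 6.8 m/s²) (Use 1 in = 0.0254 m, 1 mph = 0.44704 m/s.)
Convert to SI: h = 78.0034 m
mgh = ½mv² ⇒ v = √(2gh) = √(2·6.8·78.0034) = 32.5706 m/s = 72.86 mph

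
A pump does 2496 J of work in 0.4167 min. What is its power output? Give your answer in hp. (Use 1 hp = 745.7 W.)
Convert to SI: W = 2496.0 J, t = 25.002 s
P = W/t = 2496.0/25.002 = 99.832 W = 0.1339 hp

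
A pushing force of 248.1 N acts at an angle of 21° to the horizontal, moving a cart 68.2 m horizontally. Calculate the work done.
W = F·d·cosθ = (248.1)(68.2)cos(21°) = 15800 J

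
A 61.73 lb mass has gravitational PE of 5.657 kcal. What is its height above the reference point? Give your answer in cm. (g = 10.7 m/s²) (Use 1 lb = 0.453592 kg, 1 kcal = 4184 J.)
Convert to SI: m = 28.0002 kg, PE = 23668.9 J
h = PE/(mg) = 23668.9/(28.0002·10.7) = 79.001 m = 7900 cm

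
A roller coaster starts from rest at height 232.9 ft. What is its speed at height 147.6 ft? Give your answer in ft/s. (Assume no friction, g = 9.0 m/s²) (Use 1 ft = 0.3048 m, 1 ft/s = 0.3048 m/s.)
Convert to SI: h₁−h₂ = 25.9994 m
mgh₁ = mgh₂ + ½mv² ⇒ v = √(2g(h₁−h₂)) = √(2·9.0·25.9994) = 21.6331 m/s = 70.97 ft/s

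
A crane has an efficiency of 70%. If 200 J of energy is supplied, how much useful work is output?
W_out = η·W_in = 0.7·200 = 140.0 J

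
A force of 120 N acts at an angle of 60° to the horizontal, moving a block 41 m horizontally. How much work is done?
W = F·d·cosθ = (120)(41)cos(60°) = 2460 J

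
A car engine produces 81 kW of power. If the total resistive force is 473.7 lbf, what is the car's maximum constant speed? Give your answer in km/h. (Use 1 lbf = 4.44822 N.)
Convert to SI: F = 2107.12 N
P = Fv ⇒ v = P/F = 81000 W/2107.12 N = 38.4411 m/s = 138.4 km/h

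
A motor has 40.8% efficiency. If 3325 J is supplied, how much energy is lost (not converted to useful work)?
W_lost = W_in(1 − η) = 3325·(1 − 0.408) = 1968 J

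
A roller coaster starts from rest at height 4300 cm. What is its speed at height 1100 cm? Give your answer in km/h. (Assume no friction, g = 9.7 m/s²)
Convert to SI: h₁−h₂ = 32.0 m
mgh₁ = mgh₂ + ½mv² ⇒ v = √(2g(h₁−h₂)) = √(2·9.7·32.0) = 24.9159 m/s = 89.7 km/h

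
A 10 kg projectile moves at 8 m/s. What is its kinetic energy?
KE = ½mv² = ½(10)(8)² = 320.0 J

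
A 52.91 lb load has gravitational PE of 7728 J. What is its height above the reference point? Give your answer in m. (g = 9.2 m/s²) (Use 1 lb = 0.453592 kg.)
Convert to SI: m = 23.9996 kg, PE = 7728.0 J
h = PE/(mg) = 7728.0/(23.9996·9.2) = 35.0 m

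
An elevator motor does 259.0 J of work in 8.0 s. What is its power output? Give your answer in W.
P = W/t = 259.0/8.0 = 32.38 W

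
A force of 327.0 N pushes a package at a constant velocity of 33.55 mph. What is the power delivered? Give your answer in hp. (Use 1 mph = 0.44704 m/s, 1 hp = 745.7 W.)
Convert to SI: F = 327.0 N, v = 14.9982 m/s
P = Fv = (327.0)(14.9982) = 4904.41 W = 6.577 hp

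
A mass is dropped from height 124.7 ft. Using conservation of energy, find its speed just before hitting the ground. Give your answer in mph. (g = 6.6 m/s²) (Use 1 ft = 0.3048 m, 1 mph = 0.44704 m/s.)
Convert to SI: h = 38.0086 m
mgh = ½mv² ⇒ v = √(2gh) = √(2·6.6·38.0086) = 22.399 m/s = 50.11 mph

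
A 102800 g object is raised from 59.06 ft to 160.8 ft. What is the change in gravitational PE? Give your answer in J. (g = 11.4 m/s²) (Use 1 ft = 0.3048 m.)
Convert to SI: m = 102.8 kg, Δh = 31.0104 m
ΔPE = mgΔh = (102.8)(11.4)(31.0104) = 36340 J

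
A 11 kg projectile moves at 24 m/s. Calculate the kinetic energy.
KE = ½mv² = ½(11)(24)² = 3168.0 J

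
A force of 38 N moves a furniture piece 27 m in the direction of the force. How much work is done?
W = F·d = (38)(27) = 1026 J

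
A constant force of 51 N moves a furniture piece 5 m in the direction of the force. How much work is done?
W = F·d = (51)(5) = 255.0 J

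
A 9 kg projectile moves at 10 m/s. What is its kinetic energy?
KE = ½mv² = ½(9)(10)² = 450.0 J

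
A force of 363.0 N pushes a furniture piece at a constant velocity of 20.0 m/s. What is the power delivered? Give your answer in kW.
P = Fv = (363.0)(20.0) = 7260.0 W = 7.26 kW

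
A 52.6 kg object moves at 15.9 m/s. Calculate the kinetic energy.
KE = ½mv² = ½(52.6)(15.9)² = 6649 J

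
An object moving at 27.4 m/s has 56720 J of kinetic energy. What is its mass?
m = 2·KE/v² = 2·56720/(27.4)² = 151.1 kg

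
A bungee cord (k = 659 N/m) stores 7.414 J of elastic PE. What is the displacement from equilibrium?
x = √(2·PE/k) = √(2·7.414/659) = 0.15 m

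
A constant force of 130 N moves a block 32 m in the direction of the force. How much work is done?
W = F·d = (130)(32) = 4160 J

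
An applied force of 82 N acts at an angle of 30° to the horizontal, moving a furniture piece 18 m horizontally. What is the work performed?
W = F·d·cosθ = (82)(18)cos(30°) = 1278 J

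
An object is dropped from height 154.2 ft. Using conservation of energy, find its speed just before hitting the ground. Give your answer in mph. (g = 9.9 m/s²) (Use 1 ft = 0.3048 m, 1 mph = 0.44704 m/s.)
Convert to SI: h = 47.0002 m
mgh = ½mv² ⇒ v = √(2gh) = √(2·9.9·47.0002) = 30.5058 m/s = 68.24 mph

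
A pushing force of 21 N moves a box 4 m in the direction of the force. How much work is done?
W = F·d = (21)(4) = 84.0 J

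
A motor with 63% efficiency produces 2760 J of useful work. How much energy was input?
W_in = W_out/η = 2760/0.63 = 4381 J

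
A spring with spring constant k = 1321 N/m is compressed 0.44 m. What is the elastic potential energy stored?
PE = ½kx² = ½(1321)(0.44)² = 127.9 J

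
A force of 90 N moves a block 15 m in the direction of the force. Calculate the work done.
W = F·d = (90)(15) = 1350 J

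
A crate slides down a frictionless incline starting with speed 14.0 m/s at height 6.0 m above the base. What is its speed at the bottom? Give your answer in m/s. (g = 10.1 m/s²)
½mv₀² + mgh = ½mv² ⇒ v = √(v₀² + 2gh) = √(14.0² + 2·10.1·6.0) = 17.81 m/s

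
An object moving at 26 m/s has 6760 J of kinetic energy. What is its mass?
m = 2·KE/v² = 2·6760/(26)² = 20.0 kg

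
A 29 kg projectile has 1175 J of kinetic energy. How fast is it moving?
v = √(2·KE/m) = √(2·1175/29) = 9.002 m/s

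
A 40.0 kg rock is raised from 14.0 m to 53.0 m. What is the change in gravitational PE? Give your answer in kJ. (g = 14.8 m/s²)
ΔPE = mgΔh = (40.0)(14.8)(39.0) = 23088.0 J = 23.09 kJ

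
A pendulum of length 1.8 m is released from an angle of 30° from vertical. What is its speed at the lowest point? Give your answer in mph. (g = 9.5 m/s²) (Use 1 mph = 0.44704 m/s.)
h = L(1 − cosθ) = 1.8(1 − cos30°) = 0.241154 m
v = √(2gh) = √(2·9.5·0.241154) = 2.14054 m/s = 4.788 mph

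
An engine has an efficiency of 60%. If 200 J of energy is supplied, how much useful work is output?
W_out = η·W_in = 0.6·200 = 120.0 J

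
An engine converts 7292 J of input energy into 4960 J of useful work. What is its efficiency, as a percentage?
η = W_out/W_in = 4960/7292 = 68.02%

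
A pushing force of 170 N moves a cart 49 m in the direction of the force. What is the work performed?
W = F·d = (170)(49) = 8330 J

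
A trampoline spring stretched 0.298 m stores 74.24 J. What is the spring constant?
k = 2·PE/x² = 2·74.24/(0.298)² = 1672 N/m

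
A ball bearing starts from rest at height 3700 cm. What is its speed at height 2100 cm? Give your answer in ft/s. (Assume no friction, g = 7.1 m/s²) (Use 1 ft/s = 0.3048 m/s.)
Convert to SI: h₁−h₂ = 16.0 m
mgh₁ = mgh₂ + ½mv² ⇒ v = √(2g(h₁−h₂)) = √(2·7.1·16.0) = 15.0732 m/s = 49.45 ft/s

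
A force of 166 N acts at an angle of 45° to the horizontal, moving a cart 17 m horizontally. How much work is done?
W = F·d·cosθ = (166)(17)cos(45°) = 1995 J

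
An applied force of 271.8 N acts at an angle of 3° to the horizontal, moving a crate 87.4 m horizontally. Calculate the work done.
W = F·d·cosθ = (271.8)(87.4)cos(3°) = 23720 J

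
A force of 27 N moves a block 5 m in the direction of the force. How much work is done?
W = F·d = (27)(5) = 135.0 J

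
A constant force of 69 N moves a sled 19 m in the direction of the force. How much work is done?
W = F·d = (69)(19) = 1311 J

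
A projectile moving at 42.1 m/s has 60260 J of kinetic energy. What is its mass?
m = 2·KE/v² = 2·60260/(42.1)² = 68.0 kg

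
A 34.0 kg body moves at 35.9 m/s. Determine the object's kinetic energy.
KE = ½mv² = ½(34.0)(35.9)² = 21910 J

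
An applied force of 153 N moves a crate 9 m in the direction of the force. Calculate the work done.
W = F·d = (153)(9) = 1377 J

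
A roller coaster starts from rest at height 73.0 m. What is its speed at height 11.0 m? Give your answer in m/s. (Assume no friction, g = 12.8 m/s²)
mgh₁ = mgh₂ + ½mv² ⇒ v = √(2g(h₁−h₂)) = √(2·12.8·62.0) = 39.84 m/s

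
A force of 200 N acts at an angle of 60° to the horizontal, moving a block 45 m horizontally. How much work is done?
W = F·d·cosθ = (200)(45)cos(60°) = 4500 J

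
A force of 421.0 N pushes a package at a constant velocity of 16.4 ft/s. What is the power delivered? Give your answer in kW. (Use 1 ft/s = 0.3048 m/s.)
Convert to SI: F = 421.0 N, v = 4.99872 m/s
P = Fv = (421.0)(4.99872) = 2104.46 W = 2.104 kW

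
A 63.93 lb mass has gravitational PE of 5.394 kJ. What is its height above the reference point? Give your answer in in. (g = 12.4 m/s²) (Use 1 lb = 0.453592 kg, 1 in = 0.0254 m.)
Convert to SI: m = 28.9981 kg, PE = 5394.0 J
h = PE/(mg) = 5394.0/(28.9981·12.4) = 15.001 m = 590.6 in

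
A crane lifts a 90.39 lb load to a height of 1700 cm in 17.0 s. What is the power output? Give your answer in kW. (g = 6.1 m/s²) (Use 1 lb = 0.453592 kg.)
Convert to SI: m = 41.0002 kg, h = 17.0 m, t = 17.0 s
P = mgh/t = (41.0002)(6.1)(17.0)/17.0 = 250.101 W = 0.2501 kW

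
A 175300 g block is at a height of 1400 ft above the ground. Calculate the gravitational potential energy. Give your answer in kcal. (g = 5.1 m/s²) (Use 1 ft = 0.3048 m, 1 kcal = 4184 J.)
Convert to SI: m = 175.3 kg, h = 426.72 m
PE = mgh = (175.3)(5.1)(426.72) = 381500 J = 91.18 kcal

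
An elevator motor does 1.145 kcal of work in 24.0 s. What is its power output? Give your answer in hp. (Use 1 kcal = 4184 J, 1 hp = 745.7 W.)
Convert to SI: W = 4790.68 J, t = 24.0 s
P = W/t = 4790.68/24.0 = 199.612 W = 0.2677 hp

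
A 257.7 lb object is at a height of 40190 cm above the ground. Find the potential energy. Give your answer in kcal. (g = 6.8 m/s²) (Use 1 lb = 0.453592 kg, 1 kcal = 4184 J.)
Convert to SI: m = 116.891 kg, h = 401.9 m
PE = mgh = (116.891)(6.8)(401.9) = 319453 J = 76.35 kcal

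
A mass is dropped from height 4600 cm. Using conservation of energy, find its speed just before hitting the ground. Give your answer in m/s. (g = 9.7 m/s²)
Convert to SI: h = 46.0 m
mgh = ½mv² ⇒ v = √(2gh) = √(2·9.7·46.0) = 29.87 m/s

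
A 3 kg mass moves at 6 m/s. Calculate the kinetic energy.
KE = ½mv² = ½(3)(6)² = 54.0 J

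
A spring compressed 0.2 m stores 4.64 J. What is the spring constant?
k = 2·PE/x² = 2·4.64/(0.2)² = 232.0 N/m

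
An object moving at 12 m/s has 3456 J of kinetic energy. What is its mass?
m = 2·KE/v² = 2·3456/(12)² = 48.0 kg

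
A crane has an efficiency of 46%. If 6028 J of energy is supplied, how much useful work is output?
W_out = η·W_in = 0.46·6028 = 2772.88 J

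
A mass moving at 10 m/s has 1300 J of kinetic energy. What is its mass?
m = 2·KE/v² = 2·1300/(10)² = 26.0 kg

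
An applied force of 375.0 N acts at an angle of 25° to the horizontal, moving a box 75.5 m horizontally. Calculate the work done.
W = F·d·cosθ = (375.0)(75.5)cos(25°) = 25660 J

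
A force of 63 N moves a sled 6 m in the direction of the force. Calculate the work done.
W = F·d = (63)(6) = 378.0 J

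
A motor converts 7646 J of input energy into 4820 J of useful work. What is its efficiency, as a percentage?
η = W_out/W_in = 4820/7646 = 63.04%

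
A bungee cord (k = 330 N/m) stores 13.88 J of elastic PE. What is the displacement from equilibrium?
x = √(2·PE/k) = √(2·13.88/330) = 0.29 m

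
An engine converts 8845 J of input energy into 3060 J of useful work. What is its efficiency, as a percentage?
η = W_out/W_in = 3060/8845 = 34.6%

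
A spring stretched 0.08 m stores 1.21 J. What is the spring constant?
k = 2·PE/x² = 2·1.21/(0.08)² = 378.1 N/m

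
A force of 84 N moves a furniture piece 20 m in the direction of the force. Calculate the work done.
W = F·d = (84)(20) = 1680 J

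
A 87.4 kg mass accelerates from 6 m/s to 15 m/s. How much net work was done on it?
W = ΔKE = ½m(v₂² − v₁²) = ½(87.4)(15² − 6²) = 8259.3 J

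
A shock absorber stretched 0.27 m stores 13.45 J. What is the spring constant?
k = 2·PE/x² = 2·13.45/(0.27)² = 369.0 N/m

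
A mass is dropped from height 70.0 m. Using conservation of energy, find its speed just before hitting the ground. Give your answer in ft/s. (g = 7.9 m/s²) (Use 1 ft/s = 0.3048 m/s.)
mgh = ½mv² ⇒ v = √(2gh) = √(2·7.9·70.0) = 33.2566 m/s = 109.1 ft/s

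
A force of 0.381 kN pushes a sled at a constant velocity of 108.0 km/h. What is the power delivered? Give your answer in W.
Convert to SI: F = 381.0 N, v = 30.0 m/s
P = Fv = (381.0)(30.0) = 11430 W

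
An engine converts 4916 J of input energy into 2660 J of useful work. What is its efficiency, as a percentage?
η = W_out/W_in = 2660/4916 = 54.11%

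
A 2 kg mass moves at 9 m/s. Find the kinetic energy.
KE = ½mv² = ½(2)(9)² = 81.0 J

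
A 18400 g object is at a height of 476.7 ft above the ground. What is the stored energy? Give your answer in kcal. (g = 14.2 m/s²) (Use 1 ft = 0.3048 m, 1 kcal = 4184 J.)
Convert to SI: m = 18.4 kg, h = 145.298 m
PE = mgh = (18.4)(14.2)(145.298) = 37963.5 J = 9.073 kcal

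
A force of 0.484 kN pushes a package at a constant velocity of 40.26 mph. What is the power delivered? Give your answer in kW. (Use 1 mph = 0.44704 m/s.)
Convert to SI: F = 484.0 N, v = 17.9978 m/s
P = Fv = (484.0)(17.9978) = 8710.95 W = 8.711 kW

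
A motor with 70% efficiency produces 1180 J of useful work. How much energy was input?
W_in = W_out/η = 1180/0.7 = 1686 J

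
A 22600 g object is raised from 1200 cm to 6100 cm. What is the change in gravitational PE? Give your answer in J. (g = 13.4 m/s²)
Convert to SI: m = 22.6 kg, Δh = 49.0 m
ΔPE = mgΔh = (22.6)(13.4)(49.0) = 14840 J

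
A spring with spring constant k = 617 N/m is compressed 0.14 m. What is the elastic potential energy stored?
PE = ½kx² = ½(617)(0.14)² = 6.047 J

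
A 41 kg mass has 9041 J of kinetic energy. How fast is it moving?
v = √(2·KE/m) = √(2·9041/41) = 21.0 m/s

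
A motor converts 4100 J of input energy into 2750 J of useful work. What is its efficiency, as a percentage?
η = W_out/W_in = 2750/4100 = 67.07%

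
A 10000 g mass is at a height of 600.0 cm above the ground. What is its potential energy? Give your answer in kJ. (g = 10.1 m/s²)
Convert to SI: m = 10.0 kg, h = 6.0 m
PE = mgh = (10.0)(10.1)(6.0) = 606.0 J = 0.606 kJ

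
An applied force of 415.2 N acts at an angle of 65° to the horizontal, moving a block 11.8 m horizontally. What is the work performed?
W = F·d·cosθ = (415.2)(11.8)cos(65°) = 2071 J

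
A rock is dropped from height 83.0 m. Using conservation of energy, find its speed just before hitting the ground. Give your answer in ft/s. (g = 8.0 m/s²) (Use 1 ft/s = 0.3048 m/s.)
mgh = ½mv² ⇒ v = √(2gh) = √(2·8.0·83.0) = 36.4417 m/s = 119.6 ft/s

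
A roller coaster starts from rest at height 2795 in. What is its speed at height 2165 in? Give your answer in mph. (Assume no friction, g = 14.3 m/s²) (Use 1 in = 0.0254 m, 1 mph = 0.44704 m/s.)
Convert to SI: h₁−h₂ = 16.002 m
mgh₁ = mgh₂ + ½mv² ⇒ v = √(2g(h₁−h₂)) = √(2·14.3·16.002) = 21.3929 m/s = 47.85 mph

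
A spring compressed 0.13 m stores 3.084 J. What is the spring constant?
k = 2·PE/x² = 2·3.084/(0.13)² = 365.0 N/m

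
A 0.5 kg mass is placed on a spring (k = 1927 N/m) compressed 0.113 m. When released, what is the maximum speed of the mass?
½kx² = ½mv² ⇒ v = x√(k/m) = (0.113)√(1927/0.5) = 7.015 m/s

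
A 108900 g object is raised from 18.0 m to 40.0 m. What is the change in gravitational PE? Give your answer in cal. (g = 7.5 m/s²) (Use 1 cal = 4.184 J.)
Convert to SI: m = 108.9 kg, Δh = 22.0 m
ΔPE = mgΔh = (108.9)(7.5)(22.0) = 17968.5 J = 4295 cal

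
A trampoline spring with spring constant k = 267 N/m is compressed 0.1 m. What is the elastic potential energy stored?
PE = ½kx² = ½(267)(0.1)² = 1.335 J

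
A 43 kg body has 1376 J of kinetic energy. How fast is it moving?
v = √(2·KE/m) = √(2·1376/43) = 8.0 m/s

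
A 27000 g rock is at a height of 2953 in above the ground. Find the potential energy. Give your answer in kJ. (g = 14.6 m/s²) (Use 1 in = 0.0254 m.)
Convert to SI: m = 27.0 kg, h = 75.0062 m
PE = mgh = (27.0)(14.6)(75.0062) = 29567.4 J = 29.57 kJ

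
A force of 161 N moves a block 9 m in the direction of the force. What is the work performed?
W = F·d = (161)(9) = 1449 J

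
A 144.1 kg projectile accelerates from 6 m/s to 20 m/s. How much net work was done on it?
W = ΔKE = ½m(v₂² − v₁²) = ½(144.1)(20² − 6²) = 26226.2 J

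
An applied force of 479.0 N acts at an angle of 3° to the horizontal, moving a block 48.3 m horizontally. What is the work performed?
W = F·d·cosθ = (479.0)(48.3)cos(3°) = 23100 J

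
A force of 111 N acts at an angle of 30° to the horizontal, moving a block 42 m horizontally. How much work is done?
W = F·d·cosθ = (111)(42)cos(30°) = 4037 J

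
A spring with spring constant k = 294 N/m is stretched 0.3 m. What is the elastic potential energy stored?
PE = ½kx² = ½(294)(0.3)² = 13.23 J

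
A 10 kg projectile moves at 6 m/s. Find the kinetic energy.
KE = ½mv² = ½(10)(6)² = 180.0 J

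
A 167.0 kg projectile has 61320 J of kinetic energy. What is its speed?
v = √(2·KE/m) = √(2·61320/167.0) = 27.1 m/s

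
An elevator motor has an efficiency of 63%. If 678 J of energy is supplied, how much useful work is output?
W_out = η·W_in = 0.63·678 = 427.14 J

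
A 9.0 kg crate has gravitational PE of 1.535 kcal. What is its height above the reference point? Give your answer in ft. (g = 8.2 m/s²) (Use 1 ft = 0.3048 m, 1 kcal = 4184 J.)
Convert to SI: m = 9.0 kg, PE = 6422.44 J
h = PE/(mg) = 6422.44/(9.0·8.2) = 87.0249 m = 285.5 ft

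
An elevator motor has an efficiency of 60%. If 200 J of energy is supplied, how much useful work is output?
W_out = η·W_in = 0.6·200 = 120.0 J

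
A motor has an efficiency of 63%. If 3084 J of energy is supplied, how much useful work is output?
W_out = η·W_in = 0.63·3084 = 1942.92 J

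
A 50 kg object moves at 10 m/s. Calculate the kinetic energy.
KE = ½mv² = ½(50)(10)² = 2500.0 J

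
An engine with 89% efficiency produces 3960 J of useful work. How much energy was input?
W_in = W_out/η = 3960/0.89 = 4449 J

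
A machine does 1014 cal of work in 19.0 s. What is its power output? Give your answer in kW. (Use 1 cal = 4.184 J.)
Convert to SI: W = 4242.58 J, t = 19.0 s
P = W/t = 4242.58/19.0 = 223.293 W = 0.2233 kW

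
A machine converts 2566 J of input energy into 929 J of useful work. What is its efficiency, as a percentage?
η = W_out/W_in = 929/2566 = 36.2%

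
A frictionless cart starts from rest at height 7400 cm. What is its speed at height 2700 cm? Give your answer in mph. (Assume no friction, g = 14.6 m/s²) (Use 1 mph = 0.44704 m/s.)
Convert to SI: h₁−h₂ = 47.0 m
mgh₁ = mgh₂ + ½mv² ⇒ v = √(2g(h₁−h₂)) = √(2·14.6·47.0) = 37.0459 m/s = 82.87 mph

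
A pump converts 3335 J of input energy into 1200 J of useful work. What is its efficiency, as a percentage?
η = W_out/W_in = 1200/3335 = 35.98%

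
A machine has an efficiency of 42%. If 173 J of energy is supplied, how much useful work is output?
W_out = η·W_in = 0.42·173 = 72.66 J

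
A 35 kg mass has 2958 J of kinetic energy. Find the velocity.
v = √(2·KE/m) = √(2·2958/35) = 13.0 m/s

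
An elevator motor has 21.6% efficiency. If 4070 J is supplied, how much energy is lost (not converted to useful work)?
W_lost = W_in(1 − η) = 4070·(1 − 0.216) = 3191 J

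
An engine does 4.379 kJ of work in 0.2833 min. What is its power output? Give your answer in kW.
Convert to SI: W = 4379.0 J, t = 16.998 s
P = W/t = 4379.0/16.998 = 257.619 W = 0.2576 kW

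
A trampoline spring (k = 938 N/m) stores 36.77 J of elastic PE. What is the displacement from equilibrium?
x = √(2·PE/k) = √(2·36.77/938) = 0.28 m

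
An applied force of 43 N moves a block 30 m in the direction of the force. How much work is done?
W = F·d = (43)(30) = 1290 J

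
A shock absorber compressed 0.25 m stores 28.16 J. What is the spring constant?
k = 2·PE/x² = 2·28.16/(0.25)² = 901.1 N/m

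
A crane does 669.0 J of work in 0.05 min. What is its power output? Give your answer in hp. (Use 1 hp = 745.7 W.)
Convert to SI: W = 669.0 J, t = 3.0 s
P = W/t = 669.0/3.0 = 223.0 W = 0.299 hp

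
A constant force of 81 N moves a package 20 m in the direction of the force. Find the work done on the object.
W = F·d = (81)(20) = 1620 J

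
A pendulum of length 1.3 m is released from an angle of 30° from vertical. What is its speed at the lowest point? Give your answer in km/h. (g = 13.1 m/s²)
h = L(1 − cosθ) = 1.3(1 − cos30°) = 0.174167 m
v = √(2gh) = √(2·13.1·0.174167) = 2.13616 m/s = 7.69 km/h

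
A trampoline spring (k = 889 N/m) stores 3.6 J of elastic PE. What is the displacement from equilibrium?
x = √(2·PE/k) = √(2·3.6/889) = 0.08999 m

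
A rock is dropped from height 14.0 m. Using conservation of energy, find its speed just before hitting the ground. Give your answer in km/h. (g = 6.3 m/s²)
mgh = ½mv² ⇒ v = √(2gh) = √(2·6.3·14.0) = 13.2816 m/s = 47.81 km/h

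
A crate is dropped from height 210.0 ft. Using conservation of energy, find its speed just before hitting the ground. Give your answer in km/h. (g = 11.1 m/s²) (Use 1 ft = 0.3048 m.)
Convert to SI: h = 64.008 m
mgh = ½mv² ⇒ v = √(2gh) = √(2·11.1·64.008) = 37.6959 m/s = 135.7 km/h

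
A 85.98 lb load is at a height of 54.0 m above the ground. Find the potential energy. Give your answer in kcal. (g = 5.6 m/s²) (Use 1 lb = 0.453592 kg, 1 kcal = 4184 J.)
Convert to SI: m = 38.9998 kg, h = 54.0 m
PE = mgh = (38.9998)(5.6)(54.0) = 11793.6 J = 2.819 kcal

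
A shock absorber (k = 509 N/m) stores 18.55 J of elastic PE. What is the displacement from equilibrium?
x = √(2·PE/k) = √(2·18.55/509) = 0.27 m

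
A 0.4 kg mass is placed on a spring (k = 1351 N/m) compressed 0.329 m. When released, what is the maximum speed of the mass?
½kx² = ½mv² ⇒ v = x√(k/m) = (0.329)√(1351/0.4) = 19.12 m/s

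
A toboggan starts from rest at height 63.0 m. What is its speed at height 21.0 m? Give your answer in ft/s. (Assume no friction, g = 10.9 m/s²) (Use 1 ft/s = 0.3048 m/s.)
mgh₁ = mgh₂ + ½mv² ⇒ v = √(2g(h₁−h₂)) = √(2·10.9·42.0) = 30.2589 m/s = 99.27 ft/s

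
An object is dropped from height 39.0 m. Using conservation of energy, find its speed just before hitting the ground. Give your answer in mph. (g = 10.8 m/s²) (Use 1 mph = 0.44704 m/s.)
mgh = ½mv² ⇒ v = √(2gh) = √(2·10.8·39.0) = 29.0241 m/s = 64.93 mph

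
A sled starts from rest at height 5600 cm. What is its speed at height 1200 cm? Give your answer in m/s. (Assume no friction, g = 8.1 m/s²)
Convert to SI: h₁−h₂ = 44.0 m
mgh₁ = mgh₂ + ½mv² ⇒ v = √(2g(h₁−h₂)) = √(2·8.1·44.0) = 26.7 m/s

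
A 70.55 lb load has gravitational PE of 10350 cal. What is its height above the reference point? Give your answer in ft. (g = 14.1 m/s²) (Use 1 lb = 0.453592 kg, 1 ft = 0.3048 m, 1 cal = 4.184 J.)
Convert to SI: m = 32.0009 kg, PE = 43304.4 J
h = PE/(mg) = 43304.4/(32.0009·14.1) = 95.9733 m = 314.9 ft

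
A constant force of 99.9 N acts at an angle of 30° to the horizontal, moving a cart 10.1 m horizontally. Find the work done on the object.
W = F·d·cosθ = (99.9)(10.1)cos(30°) = 873.8 J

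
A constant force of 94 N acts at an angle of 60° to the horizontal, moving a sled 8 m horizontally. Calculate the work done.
W = F·d·cosθ = (94)(8)cos(60°) = 376.0 J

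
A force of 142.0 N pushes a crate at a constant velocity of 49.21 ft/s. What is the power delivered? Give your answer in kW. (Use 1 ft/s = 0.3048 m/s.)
Convert to SI: F = 142.0 N, v = 14.9992 m/s
P = Fv = (142.0)(14.9992) = 2129.89 W = 2.13 kW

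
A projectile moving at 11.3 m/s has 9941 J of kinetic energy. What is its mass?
m = 2·KE/v² = 2·9941/(11.3)² = 155.7 kg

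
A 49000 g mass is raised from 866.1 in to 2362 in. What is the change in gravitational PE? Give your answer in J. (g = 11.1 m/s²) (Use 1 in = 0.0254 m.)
Convert to SI: m = 49.0 kg, Δh = 37.9959 m
ΔPE = mgΔh = (49.0)(11.1)(37.9959) = 20670 J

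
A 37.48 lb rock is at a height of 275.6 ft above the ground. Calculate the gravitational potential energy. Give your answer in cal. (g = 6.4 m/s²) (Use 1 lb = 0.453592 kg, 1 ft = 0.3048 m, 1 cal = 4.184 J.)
Convert to SI: m = 17.0006 kg, h = 84.0029 m
PE = mgh = (17.0006)(6.4)(84.0029) = 9139.85 J = 2184 cal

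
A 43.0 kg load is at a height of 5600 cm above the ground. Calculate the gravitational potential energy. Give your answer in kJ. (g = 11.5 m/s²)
Convert to SI: m = 43.0 kg, h = 56.0 m
PE = mgh = (43.0)(11.5)(56.0) = 27692.0 J = 27.69 kJ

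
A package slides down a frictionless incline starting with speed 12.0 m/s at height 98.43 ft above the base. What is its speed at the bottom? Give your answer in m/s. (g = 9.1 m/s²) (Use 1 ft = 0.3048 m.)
Convert to SI: v₀ = 12.0 m/s, h = 30.0015 m
½mv₀² + mgh = ½mv² ⇒ v = √(v₀² + 2gh) = √(12.0² + 2·9.1·30.0015) = 26.27 m/s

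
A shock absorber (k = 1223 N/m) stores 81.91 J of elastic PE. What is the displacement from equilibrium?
x = √(2·PE/k) = √(2·81.91/1223) = 0.366 m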